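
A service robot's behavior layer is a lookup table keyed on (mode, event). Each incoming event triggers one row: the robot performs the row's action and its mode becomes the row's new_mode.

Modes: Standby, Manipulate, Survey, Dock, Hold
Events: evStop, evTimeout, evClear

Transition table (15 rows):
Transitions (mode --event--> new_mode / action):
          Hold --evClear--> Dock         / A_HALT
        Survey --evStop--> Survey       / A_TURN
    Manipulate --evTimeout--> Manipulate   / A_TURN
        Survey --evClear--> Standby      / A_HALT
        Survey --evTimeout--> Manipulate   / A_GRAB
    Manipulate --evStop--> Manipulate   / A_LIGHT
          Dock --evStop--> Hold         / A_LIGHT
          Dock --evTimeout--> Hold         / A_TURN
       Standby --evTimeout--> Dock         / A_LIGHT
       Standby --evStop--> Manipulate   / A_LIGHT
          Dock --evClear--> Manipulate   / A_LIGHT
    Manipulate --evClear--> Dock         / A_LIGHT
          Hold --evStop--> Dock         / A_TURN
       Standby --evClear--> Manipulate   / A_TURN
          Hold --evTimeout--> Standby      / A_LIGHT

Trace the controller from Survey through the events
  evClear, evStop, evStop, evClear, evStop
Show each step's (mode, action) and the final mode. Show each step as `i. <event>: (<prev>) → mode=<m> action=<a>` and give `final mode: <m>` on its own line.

1. evClear: (Survey) → mode=Standby action=A_HALT
2. evStop: (Standby) → mode=Manipulate action=A_LIGHT
3. evStop: (Manipulate) → mode=Manipulate action=A_LIGHT
4. evClear: (Manipulate) → mode=Dock action=A_LIGHT
5. evStop: (Dock) → mode=Hold action=A_LIGHT

final mode: Hold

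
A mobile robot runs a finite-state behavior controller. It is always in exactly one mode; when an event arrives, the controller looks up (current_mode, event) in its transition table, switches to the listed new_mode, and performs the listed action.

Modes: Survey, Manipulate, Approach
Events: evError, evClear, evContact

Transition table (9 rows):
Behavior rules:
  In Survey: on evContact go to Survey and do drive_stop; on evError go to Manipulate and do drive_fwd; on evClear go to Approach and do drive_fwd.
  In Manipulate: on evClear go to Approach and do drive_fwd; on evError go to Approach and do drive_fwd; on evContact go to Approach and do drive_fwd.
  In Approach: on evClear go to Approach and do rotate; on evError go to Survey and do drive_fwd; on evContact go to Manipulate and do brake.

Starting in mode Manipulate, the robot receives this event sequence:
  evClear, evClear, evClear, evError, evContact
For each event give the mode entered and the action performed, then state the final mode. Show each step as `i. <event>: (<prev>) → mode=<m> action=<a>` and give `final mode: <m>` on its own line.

final mode: Survey

1. evClear: (Manipulate) → mode=Approach action=drive_fwd
2. evClear: (Approach) → mode=Approach action=rotate
3. evClear: (Approach) → mode=Approach action=rotate
4. evError: (Approach) → mode=Survey action=drive_fwd
5. evContact: (Survey) → mode=Survey action=drive_stop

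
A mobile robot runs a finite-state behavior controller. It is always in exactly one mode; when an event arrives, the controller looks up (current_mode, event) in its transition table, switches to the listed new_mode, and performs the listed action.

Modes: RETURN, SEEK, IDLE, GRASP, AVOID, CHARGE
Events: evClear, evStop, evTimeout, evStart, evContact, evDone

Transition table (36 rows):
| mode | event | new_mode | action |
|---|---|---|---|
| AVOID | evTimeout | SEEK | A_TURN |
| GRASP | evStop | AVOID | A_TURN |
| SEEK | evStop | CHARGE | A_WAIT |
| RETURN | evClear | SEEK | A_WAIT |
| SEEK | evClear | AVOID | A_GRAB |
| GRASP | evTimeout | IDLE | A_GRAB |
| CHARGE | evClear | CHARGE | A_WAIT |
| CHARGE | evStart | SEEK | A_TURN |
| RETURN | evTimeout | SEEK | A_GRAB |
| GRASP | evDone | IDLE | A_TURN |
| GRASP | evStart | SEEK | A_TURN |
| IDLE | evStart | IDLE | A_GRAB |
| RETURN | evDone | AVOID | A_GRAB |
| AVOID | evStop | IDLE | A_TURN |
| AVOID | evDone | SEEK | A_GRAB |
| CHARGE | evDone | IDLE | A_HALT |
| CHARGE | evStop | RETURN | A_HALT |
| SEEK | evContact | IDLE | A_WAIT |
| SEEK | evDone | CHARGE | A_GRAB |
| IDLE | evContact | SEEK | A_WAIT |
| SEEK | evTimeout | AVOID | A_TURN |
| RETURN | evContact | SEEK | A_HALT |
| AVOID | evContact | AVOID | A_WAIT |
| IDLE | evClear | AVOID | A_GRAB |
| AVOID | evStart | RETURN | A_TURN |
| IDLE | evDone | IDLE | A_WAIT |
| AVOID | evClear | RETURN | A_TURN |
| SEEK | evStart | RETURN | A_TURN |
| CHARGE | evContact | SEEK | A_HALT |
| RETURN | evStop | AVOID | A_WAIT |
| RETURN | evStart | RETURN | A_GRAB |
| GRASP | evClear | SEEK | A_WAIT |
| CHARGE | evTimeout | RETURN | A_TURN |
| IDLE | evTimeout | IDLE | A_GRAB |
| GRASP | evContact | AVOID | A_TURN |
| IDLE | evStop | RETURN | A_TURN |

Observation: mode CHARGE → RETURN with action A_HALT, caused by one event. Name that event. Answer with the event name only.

try evClear: (CHARGE, evClear) → (CHARGE, A_WAIT)
try evStop: (CHARGE, evStop) → (RETURN, A_HALT)  ← matches
try evTimeout: (CHARGE, evTimeout) → (RETURN, A_TURN)
try evStart: (CHARGE, evStart) → (SEEK, A_TURN)
try evContact: (CHARGE, evContact) → (SEEK, A_HALT)
try evDone: (CHARGE, evDone) → (IDLE, A_HALT)

evStop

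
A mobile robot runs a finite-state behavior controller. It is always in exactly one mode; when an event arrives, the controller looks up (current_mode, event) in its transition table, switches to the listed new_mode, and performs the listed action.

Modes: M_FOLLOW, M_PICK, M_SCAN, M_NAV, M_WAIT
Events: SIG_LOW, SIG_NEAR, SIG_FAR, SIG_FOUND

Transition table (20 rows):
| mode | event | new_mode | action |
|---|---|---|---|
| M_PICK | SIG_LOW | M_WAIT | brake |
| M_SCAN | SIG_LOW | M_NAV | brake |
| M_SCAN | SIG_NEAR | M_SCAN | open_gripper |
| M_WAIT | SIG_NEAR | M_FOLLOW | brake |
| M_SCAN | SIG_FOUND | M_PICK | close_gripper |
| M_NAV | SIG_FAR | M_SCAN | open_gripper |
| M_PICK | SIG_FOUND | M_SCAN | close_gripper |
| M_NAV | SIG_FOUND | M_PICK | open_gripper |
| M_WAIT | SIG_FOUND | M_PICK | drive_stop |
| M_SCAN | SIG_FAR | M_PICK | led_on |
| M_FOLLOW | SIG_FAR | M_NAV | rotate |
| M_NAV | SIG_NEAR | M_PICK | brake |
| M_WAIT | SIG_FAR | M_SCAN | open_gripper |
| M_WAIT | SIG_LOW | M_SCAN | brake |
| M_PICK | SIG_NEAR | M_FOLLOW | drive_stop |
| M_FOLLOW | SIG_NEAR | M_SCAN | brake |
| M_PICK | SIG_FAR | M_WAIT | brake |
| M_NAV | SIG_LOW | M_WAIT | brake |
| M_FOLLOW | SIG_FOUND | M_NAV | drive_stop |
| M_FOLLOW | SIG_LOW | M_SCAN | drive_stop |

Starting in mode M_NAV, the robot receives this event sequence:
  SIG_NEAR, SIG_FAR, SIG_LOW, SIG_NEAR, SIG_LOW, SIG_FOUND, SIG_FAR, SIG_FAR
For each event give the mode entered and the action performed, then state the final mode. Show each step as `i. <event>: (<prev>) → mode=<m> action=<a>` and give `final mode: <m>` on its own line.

1. SIG_NEAR: (M_NAV) → mode=M_PICK action=brake
2. SIG_FAR: (M_PICK) → mode=M_WAIT action=brake
3. SIG_LOW: (M_WAIT) → mode=M_SCAN action=brake
4. SIG_NEAR: (M_SCAN) → mode=M_SCAN action=open_gripper
5. SIG_LOW: (M_SCAN) → mode=M_NAV action=brake
6. SIG_FOUND: (M_NAV) → mode=M_PICK action=open_gripper
7. SIG_FAR: (M_PICK) → mode=M_WAIT action=brake
8. SIG_FAR: (M_WAIT) → mode=M_SCAN action=open_gripper

final mode: M_SCAN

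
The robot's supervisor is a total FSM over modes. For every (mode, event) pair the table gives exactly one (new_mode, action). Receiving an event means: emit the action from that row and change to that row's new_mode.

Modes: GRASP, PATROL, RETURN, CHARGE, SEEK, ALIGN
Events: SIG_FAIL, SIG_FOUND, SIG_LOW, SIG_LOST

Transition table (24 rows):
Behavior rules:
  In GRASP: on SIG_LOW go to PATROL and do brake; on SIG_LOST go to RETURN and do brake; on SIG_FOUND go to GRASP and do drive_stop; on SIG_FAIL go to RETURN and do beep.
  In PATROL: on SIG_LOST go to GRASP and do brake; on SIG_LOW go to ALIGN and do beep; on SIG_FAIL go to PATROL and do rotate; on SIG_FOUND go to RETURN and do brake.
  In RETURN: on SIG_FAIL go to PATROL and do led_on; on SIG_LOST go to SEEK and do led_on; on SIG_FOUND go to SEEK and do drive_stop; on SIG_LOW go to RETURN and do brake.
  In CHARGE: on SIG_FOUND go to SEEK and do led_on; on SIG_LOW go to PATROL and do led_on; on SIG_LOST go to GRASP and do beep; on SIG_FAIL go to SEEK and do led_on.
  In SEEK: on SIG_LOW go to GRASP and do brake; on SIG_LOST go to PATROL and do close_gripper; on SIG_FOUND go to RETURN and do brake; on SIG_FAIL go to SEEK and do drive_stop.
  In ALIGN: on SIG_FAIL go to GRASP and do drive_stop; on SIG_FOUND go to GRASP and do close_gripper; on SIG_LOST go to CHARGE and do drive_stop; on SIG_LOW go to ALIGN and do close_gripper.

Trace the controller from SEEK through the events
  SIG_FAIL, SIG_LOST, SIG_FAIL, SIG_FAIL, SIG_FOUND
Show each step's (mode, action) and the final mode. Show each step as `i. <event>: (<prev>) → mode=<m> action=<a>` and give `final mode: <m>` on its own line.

1. SIG_FAIL: (SEEK) → mode=SEEK action=drive_stop
2. SIG_LOST: (SEEK) → mode=PATROL action=close_gripper
3. SIG_FAIL: (PATROL) → mode=PATROL action=rotate
4. SIG_FAIL: (PATROL) → mode=PATROL action=rotate
5. SIG_FOUND: (PATROL) → mode=RETURN action=brake

final mode: RETURN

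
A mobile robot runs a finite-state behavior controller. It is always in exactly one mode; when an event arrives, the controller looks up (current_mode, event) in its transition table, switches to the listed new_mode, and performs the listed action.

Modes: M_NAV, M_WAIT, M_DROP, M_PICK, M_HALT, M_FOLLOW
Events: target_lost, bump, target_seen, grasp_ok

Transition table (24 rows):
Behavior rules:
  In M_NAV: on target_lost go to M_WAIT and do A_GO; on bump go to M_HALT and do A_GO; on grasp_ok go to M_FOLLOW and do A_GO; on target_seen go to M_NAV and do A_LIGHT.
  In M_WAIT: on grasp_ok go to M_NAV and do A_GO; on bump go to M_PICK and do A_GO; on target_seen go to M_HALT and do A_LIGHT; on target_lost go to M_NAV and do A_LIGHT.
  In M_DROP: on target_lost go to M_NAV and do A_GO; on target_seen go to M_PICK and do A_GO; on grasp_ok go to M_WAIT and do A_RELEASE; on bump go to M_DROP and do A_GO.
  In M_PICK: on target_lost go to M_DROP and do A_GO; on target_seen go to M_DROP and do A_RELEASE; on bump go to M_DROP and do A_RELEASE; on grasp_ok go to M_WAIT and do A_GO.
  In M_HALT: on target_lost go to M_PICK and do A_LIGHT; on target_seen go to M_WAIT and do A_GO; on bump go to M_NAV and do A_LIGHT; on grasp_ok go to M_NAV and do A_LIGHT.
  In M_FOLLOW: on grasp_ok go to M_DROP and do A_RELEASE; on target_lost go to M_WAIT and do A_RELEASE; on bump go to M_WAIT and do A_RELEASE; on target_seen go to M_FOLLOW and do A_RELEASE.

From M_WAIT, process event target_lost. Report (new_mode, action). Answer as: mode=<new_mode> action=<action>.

current mode = M_WAIT; filter table to that mode:
  (M_WAIT, grasp_ok) → (M_NAV, A_GO)
  (M_WAIT, bump) → (M_PICK, A_GO)
  (M_WAIT, target_seen) → (M_HALT, A_LIGHT)
  (M_WAIT, target_lost) → (M_NAV, A_LIGHT)  ← event matches
event = target_lost selects (M_NAV, A_LIGHT)

mode=M_NAV action=A_LIGHT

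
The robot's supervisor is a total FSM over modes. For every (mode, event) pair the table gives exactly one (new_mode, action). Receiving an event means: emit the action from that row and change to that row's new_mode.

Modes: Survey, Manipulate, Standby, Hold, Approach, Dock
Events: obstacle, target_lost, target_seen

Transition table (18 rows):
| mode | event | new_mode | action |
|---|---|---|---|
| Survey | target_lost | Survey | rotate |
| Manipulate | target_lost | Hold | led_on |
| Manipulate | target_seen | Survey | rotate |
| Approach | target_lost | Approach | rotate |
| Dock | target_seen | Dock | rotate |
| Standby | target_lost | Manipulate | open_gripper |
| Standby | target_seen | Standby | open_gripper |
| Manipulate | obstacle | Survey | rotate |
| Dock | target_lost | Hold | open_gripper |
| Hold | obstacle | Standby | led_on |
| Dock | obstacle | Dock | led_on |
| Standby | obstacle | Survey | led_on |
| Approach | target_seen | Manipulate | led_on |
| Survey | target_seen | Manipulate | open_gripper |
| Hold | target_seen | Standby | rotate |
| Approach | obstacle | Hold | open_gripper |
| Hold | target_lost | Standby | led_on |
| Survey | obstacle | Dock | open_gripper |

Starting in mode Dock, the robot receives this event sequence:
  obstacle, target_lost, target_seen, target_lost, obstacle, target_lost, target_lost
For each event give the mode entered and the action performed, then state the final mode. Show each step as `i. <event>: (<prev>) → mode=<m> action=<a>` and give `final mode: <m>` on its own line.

1. obstacle: (Dock) → mode=Dock action=led_on
2. target_lost: (Dock) → mode=Hold action=open_gripper
3. target_seen: (Hold) → mode=Standby action=rotate
4. target_lost: (Standby) → mode=Manipulate action=open_gripper
5. obstacle: (Manipulate) → mode=Survey action=rotate
6. target_lost: (Survey) → mode=Survey action=rotate
7. target_lost: (Survey) → mode=Survey action=rotate

final mode: Survey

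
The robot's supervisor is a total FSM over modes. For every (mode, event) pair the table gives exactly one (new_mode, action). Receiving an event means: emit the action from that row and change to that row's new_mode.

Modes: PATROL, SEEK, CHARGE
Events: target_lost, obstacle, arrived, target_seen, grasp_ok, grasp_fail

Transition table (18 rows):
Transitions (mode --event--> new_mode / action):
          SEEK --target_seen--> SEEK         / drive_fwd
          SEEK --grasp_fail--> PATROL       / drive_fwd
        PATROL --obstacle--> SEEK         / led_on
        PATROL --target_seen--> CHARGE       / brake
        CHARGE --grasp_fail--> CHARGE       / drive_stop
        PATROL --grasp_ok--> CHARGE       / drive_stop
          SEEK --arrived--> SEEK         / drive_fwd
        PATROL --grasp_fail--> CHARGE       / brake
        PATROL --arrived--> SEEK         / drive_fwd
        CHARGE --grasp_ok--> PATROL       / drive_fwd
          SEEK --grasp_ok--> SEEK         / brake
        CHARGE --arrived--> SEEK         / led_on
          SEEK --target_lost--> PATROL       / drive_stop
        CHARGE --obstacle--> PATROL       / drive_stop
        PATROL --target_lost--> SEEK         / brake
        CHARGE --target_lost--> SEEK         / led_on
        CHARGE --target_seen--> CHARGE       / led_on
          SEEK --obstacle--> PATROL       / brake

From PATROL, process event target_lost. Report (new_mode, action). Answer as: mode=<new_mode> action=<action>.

mode=SEEK action=brake

current mode = PATROL; filter table to that mode:
  (PATROL, obstacle) → (SEEK, led_on)
  (PATROL, target_seen) → (CHARGE, brake)
  (PATROL, grasp_ok) → (CHARGE, drive_stop)
  (PATROL, grasp_fail) → (CHARGE, brake)
  (PATROL, arrived) → (SEEK, drive_fwd)
  (PATROL, target_lost) → (SEEK, brake)  ← event matches
event = target_lost selects (SEEK, brake)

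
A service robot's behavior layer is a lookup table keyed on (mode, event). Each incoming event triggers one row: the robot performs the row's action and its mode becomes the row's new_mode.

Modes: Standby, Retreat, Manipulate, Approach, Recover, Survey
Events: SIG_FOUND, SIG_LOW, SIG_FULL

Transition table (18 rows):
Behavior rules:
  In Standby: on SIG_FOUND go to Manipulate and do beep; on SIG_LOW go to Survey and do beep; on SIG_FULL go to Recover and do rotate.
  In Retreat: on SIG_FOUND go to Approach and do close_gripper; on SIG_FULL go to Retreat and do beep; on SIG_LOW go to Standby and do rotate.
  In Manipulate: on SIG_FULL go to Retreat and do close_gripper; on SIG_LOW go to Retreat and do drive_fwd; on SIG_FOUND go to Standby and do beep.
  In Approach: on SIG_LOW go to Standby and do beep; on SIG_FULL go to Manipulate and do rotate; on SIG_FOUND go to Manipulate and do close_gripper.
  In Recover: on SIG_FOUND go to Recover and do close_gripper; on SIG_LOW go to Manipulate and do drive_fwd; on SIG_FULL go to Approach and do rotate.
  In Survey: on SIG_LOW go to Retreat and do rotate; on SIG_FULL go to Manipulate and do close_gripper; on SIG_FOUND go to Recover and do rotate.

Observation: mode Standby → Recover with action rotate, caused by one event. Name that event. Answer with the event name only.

try SIG_FOUND: (Standby, SIG_FOUND) → (Manipulate, beep)
try SIG_LOW: (Standby, SIG_LOW) → (Survey, beep)
try SIG_FULL: (Standby, SIG_FULL) → (Recover, rotate)  ← matches

SIG_FULL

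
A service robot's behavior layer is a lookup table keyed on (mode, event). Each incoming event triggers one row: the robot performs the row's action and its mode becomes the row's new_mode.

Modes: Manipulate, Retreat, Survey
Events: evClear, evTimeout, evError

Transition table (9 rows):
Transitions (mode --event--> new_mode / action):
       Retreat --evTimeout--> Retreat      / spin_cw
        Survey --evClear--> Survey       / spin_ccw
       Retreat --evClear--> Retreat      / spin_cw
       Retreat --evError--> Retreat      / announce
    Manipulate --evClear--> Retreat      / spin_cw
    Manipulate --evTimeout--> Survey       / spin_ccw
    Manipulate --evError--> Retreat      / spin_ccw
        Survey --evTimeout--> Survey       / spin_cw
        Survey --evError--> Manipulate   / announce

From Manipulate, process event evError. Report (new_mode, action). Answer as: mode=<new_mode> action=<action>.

mode=Retreat action=spin_ccw

current mode = Manipulate; filter table to that mode:
  (Manipulate, evClear) → (Retreat, spin_cw)
  (Manipulate, evTimeout) → (Survey, spin_ccw)
  (Manipulate, evError) → (Retreat, spin_ccw)  ← event matches
event = evError selects (Retreat, spin_ccw)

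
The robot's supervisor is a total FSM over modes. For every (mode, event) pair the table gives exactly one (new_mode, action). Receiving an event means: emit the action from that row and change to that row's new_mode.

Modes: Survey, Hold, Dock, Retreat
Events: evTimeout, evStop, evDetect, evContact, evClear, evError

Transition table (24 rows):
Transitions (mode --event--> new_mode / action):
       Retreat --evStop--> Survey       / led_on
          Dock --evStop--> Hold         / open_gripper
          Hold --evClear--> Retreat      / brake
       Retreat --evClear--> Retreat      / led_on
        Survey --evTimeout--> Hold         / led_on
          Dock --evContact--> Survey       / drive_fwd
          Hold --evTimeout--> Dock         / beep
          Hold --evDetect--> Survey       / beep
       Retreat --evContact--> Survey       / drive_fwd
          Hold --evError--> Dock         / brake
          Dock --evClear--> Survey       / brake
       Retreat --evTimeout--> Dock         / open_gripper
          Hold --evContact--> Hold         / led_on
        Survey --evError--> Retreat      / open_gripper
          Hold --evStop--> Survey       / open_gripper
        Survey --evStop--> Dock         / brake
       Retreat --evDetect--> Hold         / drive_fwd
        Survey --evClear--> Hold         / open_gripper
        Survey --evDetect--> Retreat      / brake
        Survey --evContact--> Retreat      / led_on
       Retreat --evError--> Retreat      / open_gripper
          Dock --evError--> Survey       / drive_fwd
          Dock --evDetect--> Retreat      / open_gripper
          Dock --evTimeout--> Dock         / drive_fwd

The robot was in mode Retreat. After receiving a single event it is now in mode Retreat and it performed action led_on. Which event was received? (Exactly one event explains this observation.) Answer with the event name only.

try evTimeout: (Retreat, evTimeout) → (Dock, open_gripper)
try evStop: (Retreat, evStop) → (Survey, led_on)
try evDetect: (Retreat, evDetect) → (Hold, drive_fwd)
try evContact: (Retreat, evContact) → (Survey, drive_fwd)
try evClear: (Retreat, evClear) → (Retreat, led_on)  ← matches
try evError: (Retreat, evError) → (Retreat, open_gripper)

evClear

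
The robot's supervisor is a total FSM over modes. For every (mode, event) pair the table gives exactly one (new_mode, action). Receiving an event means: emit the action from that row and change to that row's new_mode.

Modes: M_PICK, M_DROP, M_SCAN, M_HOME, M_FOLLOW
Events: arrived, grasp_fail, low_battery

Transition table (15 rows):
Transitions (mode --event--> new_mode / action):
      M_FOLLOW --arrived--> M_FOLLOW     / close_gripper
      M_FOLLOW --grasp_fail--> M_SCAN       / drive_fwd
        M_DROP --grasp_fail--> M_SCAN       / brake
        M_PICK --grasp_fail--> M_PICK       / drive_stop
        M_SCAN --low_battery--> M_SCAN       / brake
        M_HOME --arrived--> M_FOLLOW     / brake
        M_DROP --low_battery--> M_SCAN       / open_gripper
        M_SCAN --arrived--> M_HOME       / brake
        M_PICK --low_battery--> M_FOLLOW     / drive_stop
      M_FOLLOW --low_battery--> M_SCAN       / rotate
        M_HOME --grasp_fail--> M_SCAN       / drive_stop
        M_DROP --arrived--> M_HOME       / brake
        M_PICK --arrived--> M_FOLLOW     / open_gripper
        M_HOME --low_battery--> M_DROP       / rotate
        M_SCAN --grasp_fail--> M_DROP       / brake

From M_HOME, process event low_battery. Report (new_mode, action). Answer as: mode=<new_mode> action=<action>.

mode=M_DROP action=rotate

current mode = M_HOME; filter table to that mode:
  (M_HOME, arrived) → (M_FOLLOW, brake)
  (M_HOME, grasp_fail) → (M_SCAN, drive_stop)
  (M_HOME, low_battery) → (M_DROP, rotate)  ← event matches
event = low_battery selects (M_DROP, rotate)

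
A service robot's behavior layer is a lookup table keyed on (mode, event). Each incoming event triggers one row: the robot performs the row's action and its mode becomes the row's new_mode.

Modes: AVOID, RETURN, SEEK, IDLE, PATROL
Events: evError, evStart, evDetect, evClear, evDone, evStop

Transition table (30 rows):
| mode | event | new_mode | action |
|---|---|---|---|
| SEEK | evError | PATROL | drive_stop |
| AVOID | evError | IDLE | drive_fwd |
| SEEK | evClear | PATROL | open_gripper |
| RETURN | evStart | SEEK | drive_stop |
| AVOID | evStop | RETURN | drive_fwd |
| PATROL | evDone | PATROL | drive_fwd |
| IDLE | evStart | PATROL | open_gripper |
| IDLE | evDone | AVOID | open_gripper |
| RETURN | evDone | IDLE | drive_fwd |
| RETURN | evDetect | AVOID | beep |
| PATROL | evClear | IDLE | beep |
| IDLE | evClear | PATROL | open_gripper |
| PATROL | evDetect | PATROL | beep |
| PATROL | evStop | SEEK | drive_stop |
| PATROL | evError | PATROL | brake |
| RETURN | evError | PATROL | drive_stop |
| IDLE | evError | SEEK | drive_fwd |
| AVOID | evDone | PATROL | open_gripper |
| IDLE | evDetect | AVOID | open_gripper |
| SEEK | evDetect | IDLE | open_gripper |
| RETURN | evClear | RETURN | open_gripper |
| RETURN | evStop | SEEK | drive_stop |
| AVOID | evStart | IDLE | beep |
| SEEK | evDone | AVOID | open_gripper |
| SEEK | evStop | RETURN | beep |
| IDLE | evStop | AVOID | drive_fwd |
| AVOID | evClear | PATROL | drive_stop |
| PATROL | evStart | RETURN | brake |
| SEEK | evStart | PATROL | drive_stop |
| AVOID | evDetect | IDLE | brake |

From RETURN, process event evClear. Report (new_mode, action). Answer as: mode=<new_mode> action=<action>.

current mode = RETURN; filter table to that mode:
  (RETURN, evStart) → (SEEK, drive_stop)
  (RETURN, evDone) → (IDLE, drive_fwd)
  (RETURN, evDetect) → (AVOID, beep)
  (RETURN, evError) → (PATROL, drive_stop)
  (RETURN, evClear) → (RETURN, open_gripper)  ← event matches
  (RETURN, evStop) → (SEEK, drive_stop)
event = evClear selects (RETURN, open_gripper)

mode=RETURN action=open_gripper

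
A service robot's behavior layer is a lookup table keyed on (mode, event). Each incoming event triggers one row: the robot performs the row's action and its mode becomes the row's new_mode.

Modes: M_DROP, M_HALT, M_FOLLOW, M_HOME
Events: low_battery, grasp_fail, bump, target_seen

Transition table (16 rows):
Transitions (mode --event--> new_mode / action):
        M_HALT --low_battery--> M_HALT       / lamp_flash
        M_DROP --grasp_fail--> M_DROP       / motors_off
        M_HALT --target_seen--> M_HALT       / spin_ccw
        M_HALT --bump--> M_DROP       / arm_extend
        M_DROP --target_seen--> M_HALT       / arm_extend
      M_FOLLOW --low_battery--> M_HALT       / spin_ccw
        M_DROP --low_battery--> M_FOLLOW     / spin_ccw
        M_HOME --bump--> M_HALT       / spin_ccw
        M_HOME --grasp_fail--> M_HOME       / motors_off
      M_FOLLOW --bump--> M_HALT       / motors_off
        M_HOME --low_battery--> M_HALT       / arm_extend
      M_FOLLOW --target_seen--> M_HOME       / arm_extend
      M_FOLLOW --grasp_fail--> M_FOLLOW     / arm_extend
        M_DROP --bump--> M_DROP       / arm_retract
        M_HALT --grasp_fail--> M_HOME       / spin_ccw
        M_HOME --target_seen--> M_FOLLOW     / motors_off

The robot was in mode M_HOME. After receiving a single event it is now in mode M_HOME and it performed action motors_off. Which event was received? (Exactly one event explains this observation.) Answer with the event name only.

grasp_fail

try low_battery: (M_HOME, low_battery) → (M_HALT, arm_extend)
try grasp_fail: (M_HOME, grasp_fail) → (M_HOME, motors_off)  ← matches
try bump: (M_HOME, bump) → (M_HALT, spin_ccw)
try target_seen: (M_HOME, target_seen) → (M_FOLLOW, motors_off)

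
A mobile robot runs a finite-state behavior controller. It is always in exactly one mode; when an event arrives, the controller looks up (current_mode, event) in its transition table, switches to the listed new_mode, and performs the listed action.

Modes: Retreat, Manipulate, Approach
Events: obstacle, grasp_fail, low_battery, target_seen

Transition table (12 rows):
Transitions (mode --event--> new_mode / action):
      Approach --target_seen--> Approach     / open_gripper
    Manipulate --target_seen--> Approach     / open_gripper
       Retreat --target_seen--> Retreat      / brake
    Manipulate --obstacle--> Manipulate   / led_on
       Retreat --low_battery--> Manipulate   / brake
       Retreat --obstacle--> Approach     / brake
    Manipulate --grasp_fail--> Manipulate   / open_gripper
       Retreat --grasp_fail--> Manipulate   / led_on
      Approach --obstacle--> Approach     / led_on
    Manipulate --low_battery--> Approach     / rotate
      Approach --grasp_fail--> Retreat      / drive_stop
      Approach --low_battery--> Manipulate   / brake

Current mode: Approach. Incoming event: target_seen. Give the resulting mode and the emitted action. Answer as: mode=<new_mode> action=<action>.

current mode = Approach; filter table to that mode:
  (Approach, target_seen) → (Approach, open_gripper)  ← event matches
  (Approach, obstacle) → (Approach, led_on)
  (Approach, grasp_fail) → (Retreat, drive_stop)
  (Approach, low_battery) → (Manipulate, brake)
event = target_seen selects (Approach, open_gripper)

mode=Approach action=open_gripper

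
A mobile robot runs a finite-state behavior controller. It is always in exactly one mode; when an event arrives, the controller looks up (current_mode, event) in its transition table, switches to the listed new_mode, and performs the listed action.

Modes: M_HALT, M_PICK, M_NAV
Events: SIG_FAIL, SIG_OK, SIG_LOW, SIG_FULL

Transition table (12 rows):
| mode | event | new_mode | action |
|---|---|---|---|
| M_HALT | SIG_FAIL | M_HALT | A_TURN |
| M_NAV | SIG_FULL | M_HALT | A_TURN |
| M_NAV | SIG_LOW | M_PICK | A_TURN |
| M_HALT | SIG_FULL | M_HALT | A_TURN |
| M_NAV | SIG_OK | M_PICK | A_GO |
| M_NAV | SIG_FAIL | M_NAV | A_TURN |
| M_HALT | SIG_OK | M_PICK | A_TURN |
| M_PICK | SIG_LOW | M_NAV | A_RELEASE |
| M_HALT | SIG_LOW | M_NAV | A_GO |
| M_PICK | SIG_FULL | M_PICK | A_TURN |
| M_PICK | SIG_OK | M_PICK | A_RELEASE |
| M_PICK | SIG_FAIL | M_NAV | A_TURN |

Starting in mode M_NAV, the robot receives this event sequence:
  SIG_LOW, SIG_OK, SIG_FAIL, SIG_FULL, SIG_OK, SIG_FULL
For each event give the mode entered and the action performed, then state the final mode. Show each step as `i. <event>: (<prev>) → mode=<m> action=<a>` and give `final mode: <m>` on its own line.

1. SIG_LOW: (M_NAV) → mode=M_PICK action=A_TURN
2. SIG_OK: (M_PICK) → mode=M_PICK action=A_RELEASE
3. SIG_FAIL: (M_PICK) → mode=M_NAV action=A_TURN
4. SIG_FULL: (M_NAV) → mode=M_HALT action=A_TURN
5. SIG_OK: (M_HALT) → mode=M_PICK action=A_TURN
6. SIG_FULL: (M_PICK) → mode=M_PICK action=A_TURN

final mode: M_PICK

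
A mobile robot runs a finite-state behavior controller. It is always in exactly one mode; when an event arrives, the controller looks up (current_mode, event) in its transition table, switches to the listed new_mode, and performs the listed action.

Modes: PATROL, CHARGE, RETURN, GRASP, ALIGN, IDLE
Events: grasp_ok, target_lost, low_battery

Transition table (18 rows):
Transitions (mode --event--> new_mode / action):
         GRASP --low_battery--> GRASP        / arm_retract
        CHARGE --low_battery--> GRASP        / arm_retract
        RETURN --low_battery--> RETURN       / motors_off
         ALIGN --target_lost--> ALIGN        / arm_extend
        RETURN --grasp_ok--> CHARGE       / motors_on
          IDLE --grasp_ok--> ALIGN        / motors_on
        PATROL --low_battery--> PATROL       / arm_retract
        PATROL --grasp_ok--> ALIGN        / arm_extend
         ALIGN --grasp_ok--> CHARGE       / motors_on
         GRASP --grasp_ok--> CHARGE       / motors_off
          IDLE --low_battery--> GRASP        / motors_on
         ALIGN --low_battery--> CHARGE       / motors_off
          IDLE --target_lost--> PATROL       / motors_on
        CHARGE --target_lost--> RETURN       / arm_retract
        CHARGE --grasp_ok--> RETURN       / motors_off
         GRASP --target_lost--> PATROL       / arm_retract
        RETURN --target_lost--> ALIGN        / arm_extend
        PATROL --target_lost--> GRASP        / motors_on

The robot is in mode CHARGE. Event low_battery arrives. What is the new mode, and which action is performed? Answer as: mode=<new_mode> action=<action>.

mode=GRASP action=arm_retract

current mode = CHARGE; filter table to that mode:
  (CHARGE, low_battery) → (GRASP, arm_retract)  ← event matches
  (CHARGE, target_lost) → (RETURN, arm_retract)
  (CHARGE, grasp_ok) → (RETURN, motors_off)
event = low_battery selects (GRASP, arm_retract)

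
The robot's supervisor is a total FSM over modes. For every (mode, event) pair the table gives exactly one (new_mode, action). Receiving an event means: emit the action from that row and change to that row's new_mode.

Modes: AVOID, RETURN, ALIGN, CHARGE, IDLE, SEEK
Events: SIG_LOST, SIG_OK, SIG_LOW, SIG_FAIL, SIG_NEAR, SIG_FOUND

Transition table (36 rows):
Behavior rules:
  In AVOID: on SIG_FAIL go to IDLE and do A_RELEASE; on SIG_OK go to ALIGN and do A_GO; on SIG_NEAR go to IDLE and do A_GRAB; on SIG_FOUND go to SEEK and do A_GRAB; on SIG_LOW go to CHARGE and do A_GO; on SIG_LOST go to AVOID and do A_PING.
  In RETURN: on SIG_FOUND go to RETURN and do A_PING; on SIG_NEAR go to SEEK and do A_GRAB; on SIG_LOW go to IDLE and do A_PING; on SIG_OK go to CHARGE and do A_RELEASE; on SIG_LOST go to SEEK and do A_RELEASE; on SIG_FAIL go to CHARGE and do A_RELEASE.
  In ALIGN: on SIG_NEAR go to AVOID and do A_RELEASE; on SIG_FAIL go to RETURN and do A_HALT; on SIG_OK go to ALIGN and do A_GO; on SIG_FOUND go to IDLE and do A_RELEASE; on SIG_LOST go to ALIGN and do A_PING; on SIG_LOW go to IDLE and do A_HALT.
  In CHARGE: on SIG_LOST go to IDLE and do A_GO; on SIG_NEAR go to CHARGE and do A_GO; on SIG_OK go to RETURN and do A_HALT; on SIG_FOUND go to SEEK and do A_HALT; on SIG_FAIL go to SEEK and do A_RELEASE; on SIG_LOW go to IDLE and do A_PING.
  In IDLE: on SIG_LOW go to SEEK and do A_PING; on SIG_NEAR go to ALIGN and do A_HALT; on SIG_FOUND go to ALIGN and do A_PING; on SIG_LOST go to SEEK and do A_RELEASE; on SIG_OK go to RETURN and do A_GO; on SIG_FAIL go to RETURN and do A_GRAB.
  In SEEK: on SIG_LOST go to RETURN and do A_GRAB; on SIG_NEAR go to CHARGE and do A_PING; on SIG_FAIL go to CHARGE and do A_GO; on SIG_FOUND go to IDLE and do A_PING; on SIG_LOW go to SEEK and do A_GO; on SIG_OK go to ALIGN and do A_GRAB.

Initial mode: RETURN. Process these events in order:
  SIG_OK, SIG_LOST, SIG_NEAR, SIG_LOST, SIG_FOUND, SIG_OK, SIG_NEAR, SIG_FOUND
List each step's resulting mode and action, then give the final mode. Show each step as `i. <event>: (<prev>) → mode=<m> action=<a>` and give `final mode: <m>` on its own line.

1. SIG_OK: (RETURN) → mode=CHARGE action=A_RELEASE
2. SIG_LOST: (CHARGE) → mode=IDLE action=A_GO
3. SIG_NEAR: (IDLE) → mode=ALIGN action=A_HALT
4. SIG_LOST: (ALIGN) → mode=ALIGN action=A_PING
5. SIG_FOUND: (ALIGN) → mode=IDLE action=A_RELEASE
6. SIG_OK: (IDLE) → mode=RETURN action=A_GO
7. SIG_NEAR: (RETURN) → mode=SEEK action=A_GRAB
8. SIG_FOUND: (SEEK) → mode=IDLE action=A_PING

final mode: IDLE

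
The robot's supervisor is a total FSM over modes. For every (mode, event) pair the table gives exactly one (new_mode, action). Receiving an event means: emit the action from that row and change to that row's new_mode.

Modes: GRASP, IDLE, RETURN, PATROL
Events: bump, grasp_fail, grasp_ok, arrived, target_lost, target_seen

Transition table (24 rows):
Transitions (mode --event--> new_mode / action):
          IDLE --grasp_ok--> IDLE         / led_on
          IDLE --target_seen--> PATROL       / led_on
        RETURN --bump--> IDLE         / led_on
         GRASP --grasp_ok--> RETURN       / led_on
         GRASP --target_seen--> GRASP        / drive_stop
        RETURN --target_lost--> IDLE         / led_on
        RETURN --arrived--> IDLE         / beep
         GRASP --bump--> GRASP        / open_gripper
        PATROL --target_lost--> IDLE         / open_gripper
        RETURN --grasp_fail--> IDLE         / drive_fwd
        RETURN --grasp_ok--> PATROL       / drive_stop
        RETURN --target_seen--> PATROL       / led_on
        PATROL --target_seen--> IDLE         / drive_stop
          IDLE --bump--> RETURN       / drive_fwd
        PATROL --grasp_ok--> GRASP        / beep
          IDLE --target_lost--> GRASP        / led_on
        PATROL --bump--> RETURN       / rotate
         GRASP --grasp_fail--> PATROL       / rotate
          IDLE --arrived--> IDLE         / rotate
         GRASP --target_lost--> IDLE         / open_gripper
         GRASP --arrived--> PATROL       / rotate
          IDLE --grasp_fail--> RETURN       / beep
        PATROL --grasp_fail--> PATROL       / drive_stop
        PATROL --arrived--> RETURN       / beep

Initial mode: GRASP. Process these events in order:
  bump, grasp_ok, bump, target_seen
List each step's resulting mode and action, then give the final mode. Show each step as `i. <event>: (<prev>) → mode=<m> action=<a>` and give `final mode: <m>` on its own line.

final mode: PATROL

1. bump: (GRASP) → mode=GRASP action=open_gripper
2. grasp_ok: (GRASP) → mode=RETURN action=led_on
3. bump: (RETURN) → mode=IDLE action=led_on
4. target_seen: (IDLE) → mode=PATROL action=led_on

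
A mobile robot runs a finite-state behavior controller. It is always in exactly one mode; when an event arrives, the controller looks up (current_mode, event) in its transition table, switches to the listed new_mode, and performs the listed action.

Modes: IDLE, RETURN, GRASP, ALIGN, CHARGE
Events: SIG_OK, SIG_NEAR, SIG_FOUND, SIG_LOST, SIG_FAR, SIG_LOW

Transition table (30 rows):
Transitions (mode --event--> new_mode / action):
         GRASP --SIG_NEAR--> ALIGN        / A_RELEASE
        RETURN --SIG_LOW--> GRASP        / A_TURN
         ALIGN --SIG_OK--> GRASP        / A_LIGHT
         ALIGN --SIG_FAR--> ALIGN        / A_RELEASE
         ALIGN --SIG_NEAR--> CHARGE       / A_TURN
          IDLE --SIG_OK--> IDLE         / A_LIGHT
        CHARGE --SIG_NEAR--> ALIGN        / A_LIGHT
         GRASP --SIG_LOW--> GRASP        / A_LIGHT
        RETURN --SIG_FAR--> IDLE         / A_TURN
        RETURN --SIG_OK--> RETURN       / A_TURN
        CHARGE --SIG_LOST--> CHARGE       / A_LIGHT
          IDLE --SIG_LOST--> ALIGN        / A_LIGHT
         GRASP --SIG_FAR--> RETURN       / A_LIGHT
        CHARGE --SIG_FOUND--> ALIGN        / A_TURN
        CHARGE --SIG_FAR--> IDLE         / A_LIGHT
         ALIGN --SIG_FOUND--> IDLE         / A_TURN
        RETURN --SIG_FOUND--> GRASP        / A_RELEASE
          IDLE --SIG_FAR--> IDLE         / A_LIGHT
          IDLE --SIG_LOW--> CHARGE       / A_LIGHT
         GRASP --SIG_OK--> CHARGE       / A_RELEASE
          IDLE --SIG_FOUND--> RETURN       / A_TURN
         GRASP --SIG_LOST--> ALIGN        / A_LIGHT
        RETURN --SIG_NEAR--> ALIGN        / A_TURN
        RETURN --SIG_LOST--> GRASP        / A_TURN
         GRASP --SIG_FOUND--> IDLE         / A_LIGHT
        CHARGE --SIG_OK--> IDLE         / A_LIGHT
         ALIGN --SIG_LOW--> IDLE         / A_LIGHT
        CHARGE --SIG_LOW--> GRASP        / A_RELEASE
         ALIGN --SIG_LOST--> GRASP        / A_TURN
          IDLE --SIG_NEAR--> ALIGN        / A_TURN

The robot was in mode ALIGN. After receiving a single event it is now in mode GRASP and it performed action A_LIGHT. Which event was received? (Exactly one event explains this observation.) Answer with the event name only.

try SIG_OK: (ALIGN, SIG_OK) → (GRASP, A_LIGHT)  ← matches
try SIG_NEAR: (ALIGN, SIG_NEAR) → (CHARGE, A_TURN)
try SIG_FOUND: (ALIGN, SIG_FOUND) → (IDLE, A_TURN)
try SIG_LOST: (ALIGN, SIG_LOST) → (GRASP, A_TURN)
try SIG_FAR: (ALIGN, SIG_FAR) → (ALIGN, A_RELEASE)
try SIG_LOW: (ALIGN, SIG_LOW) → (IDLE, A_LIGHT)

SIG_OK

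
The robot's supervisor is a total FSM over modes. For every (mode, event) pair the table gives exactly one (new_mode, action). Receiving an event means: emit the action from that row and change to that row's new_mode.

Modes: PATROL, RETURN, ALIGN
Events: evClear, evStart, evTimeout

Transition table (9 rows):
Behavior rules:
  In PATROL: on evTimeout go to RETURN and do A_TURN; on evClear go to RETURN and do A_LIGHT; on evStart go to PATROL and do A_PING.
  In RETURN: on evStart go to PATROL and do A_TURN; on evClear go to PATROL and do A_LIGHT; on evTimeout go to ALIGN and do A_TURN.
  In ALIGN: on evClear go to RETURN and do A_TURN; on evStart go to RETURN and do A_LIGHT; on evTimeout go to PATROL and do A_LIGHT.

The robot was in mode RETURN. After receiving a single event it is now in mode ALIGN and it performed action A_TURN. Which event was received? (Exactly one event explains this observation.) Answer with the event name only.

try evClear: (RETURN, evClear) → (PATROL, A_LIGHT)
try evStart: (RETURN, evStart) → (PATROL, A_TURN)
try evTimeout: (RETURN, evTimeout) → (ALIGN, A_TURN)  ← matches

evTimeout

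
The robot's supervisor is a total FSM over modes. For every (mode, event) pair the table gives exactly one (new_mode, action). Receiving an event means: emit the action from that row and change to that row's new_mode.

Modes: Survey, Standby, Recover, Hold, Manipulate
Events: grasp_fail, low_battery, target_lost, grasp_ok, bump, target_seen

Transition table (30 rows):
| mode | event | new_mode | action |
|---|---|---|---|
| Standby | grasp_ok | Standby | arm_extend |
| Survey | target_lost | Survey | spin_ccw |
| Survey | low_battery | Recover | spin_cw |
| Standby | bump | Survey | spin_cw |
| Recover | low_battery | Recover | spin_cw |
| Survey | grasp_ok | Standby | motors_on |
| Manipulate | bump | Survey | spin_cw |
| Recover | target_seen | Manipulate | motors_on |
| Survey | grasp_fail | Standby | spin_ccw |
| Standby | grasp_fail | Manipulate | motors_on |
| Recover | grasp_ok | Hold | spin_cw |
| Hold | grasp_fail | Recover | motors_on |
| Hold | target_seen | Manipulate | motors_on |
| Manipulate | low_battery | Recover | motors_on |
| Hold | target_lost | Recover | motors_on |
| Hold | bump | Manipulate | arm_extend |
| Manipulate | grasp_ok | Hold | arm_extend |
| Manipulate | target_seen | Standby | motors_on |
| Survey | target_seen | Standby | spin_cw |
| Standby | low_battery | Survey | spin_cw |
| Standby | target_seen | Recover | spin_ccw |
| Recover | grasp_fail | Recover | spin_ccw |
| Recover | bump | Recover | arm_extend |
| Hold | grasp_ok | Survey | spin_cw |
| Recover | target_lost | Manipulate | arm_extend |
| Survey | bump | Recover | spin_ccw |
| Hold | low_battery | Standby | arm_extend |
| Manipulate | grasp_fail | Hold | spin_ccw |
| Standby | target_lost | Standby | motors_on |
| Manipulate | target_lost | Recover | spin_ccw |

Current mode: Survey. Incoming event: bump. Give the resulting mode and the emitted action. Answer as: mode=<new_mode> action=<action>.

mode=Recover action=spin_ccw

current mode = Survey; filter table to that mode:
  (Survey, target_lost) → (Survey, spin_ccw)
  (Survey, low_battery) → (Recover, spin_cw)
  (Survey, grasp_ok) → (Standby, motors_on)
  (Survey, grasp_fail) → (Standby, spin_ccw)
  (Survey, target_seen) → (Standby, spin_cw)
  (Survey, bump) → (Recover, spin_ccw)  ← event matches
event = bump selects (Recover, spin_ccw)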